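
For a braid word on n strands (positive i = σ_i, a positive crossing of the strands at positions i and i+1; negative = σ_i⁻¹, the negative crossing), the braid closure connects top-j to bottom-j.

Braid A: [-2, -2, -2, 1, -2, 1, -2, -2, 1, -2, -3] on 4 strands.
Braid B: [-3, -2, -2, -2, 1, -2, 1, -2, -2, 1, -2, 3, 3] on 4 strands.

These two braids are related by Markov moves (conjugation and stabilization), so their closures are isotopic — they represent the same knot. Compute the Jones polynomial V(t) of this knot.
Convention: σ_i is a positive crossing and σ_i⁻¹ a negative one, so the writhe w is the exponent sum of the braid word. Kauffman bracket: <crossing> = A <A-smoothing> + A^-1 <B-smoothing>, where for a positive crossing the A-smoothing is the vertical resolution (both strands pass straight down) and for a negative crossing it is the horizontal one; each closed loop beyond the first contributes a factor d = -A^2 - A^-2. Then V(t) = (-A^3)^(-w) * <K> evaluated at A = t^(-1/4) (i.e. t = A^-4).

Markov-equivalent braids have isotopic closures, hence identical knot invariants. Strip the Markov moves from each word to reach a common short braid β, then compute V(t) once on β.
Braid A: s2^-1 s2^-1 s2^-1 s1 s2^-1 s1 s2^-1 s2^-1 s1 s2^-1 s3^-1 on 4 strands reduces by inverse Markov moves (closure unchanged at each step):
  Destabilize: the word has the form β·s3^-1 where s3^-1 occurs only as the final letter (β ∈ B_3); drop it and the last strand → 3 strands.
Reduced to β = s2^-1 s2^-1 s2^-1 s1 s2^-1 s1 s2^-1 s2^-1 s1 s2^-1 on 3 strands, 10 crossings.
Braid B: s3^-1 s2^-1 s2^-1 s2^-1 s1 s2^-1 s1 s2^-1 s2^-1 s1 s2^-1 s3 s3 on 4 strands reduces by inverse Markov moves (closure unchanged at each step):
  Deconjugate: the word is γ·β·γ⁻¹ with γ = s3^-1 (prefix) and γ⁻¹ = s3 (suffix); strip both.
  Destabilize: the word has the form β·s3 where s3 occurs only as the final letter (β ∈ B_3); drop it and the last strand → 3 strands.
Reduced to β = s2^-1 s2^-1 s2^-1 s1 s2^-1 s1 s2^-1 s2^-1 s1 s2^-1 on 3 strands, 10 crossings.
Both give the same β = s2^-1 s2^-1 s2^-1 s1 s2^-1 s1 s2^-1 s2^-1 s1 s2^-1 on 3 strands, so one state sum suffices:
Braid: s2^-1 s2^-1 s2^-1 s1 s2^-1 s1 s2^-1 s2^-1 s1 s2^-1 on 3 strands, 10 crossings.
Writhe w = (#positive) - (#negative) = 3 - 7 = -4.
Enumerate smoothing states for the bracket polynomial. There are 2^10 = 1024 states.
Each crossing splits two ways (0=vertical, 1=horizontal). The state's weight is A^(#A-smoothings - #B-smoothings) * d^(loops - 1).
Tabulate the states by total A-exponent and number of loops L (A-exp: L × count):
  A^10: L=8 ×1
  A^8: L=7 ×10
  A^6: L=6 ×45
  A^4: L=5 ×119, L=7 ×1
  A^2: L=4 ×202, L=6 ×8
  A^0: L=3 ×224, L=5 ×28
  A^-2: L=2 ×156, L=4 ×53, L=6 ×1
  A^-4: L=1 ×57, L=3 ×59, L=5 ×4
  A^-6: L=2 ×38, L=4 ×7
  A^-8: L=3 ×10
  A^-10: L=4 ×1
Each group contributes A^e * Σ count * d^(L-1):
Powers of d = -A^2 - A^-2: d^2 = A^4 + 2 + A^-4; d^3 = -A^6 - 3*A^2 - 3*A^-2 - A^-6; d^4 = A^8 + 4*A^4 + 6 + 4*A^-4 + A^-8; d^5 = -A^10 - 5*A^6 - 10*A^2 - 10*A^-2 - 5*A^-6 - A^-10; d^6 = A^12 + 6*A^8 + 15*A^4 + 20 + 15*A^-4 + 6*A^-8 + A^-12; d^7 = -A^14 - 7*A^10 - 21*A^6 - 35*A^2 - 35*A^-2 - 21*A^-6 - 7*A^-10 - A^-14.
  A^10 * (d^7) = -A^24 - 7*A^20 - 21*A^16 - 35*A^12 - 35*A^8 - 21*A^4 - 7 - A^-4
  A^8 * (10*d^6) = 10*A^20 + 60*A^16 + 150*A^12 + 200*A^8 + 150*A^4 + 60 + 10*A^-4
  A^6 * (45*d^5) = -45*A^16 - 225*A^12 - 450*A^8 - 450*A^4 - 225 - 45*A^-4
  A^4 * (119*d^4 + d^6) = A^16 + 125*A^12 + 491*A^8 + 734*A^4 + 491 + 125*A^-4 + A^-8
  A^2 * (202*d^3 + 8*d^5) = -8*A^12 - 242*A^8 - 686*A^4 - 686 - 242*A^-4 - 8*A^-8
  A^0 * (224*d^2 + 28*d^4) = 28*A^8 + 336*A^4 + 616 + 336*A^-4 + 28*A^-8
  A^-2 * (156*d + 53*d^3 + d^5) = -A^8 - 58*A^4 - 325 - 325*A^-4 - 58*A^-8 - A^-12
  A^-4 * (57 + 59*d^2 + 4*d^4) = 4*A^4 + 75 + 199*A^-4 + 75*A^-8 + 4*A^-12
  A^-6 * (38*d + 7*d^3) = -7 - 59*A^-4 - 59*A^-8 - 7*A^-12
  A^-8 * (10*d^2) = 10*A^-4 + 20*A^-8 + 10*A^-12
  A^-10 * (d^3) = -A^-4 - 3*A^-8 - 3*A^-12 - A^-16
Summing the groups: <K> = -A^24 + 3*A^20 - 5*A^16 + 7*A^12 - 9*A^8 + 9*A^4 - 8 + 7*A^-4 - 4*A^-8 + 3*A^-12 - A^-16
Normalise by the writhe: (-A^3)^(-w) = (-A^3)^(4) = A^12, so f(A) = A^12 * <K> = -A^36 + 3*A^32 - 5*A^28 + 7*A^24 - 9*A^20 + 9*A^16 - 8*A^12 + 7*A^8 - 4*A^4 + 3 - A^-4.
Substitute A = t^(-1/4), i.e. A^e → t^(-e/4): V(t) = -t + 3 - 4*t^-1 + 7*t^-2 - 8*t^-3 + 9*t^-4 - 9*t^-5 + 7*t^-6 - 5*t^-7 + 3*t^-8 - t^-9

Answer: -t + 3 - 4*t^-1 + 7*t^-2 - 8*t^-3 + 9*t^-4 - 9*t^-5 + 7*t^-6 - 5*t^-7 + 3*t^-8 - t^-9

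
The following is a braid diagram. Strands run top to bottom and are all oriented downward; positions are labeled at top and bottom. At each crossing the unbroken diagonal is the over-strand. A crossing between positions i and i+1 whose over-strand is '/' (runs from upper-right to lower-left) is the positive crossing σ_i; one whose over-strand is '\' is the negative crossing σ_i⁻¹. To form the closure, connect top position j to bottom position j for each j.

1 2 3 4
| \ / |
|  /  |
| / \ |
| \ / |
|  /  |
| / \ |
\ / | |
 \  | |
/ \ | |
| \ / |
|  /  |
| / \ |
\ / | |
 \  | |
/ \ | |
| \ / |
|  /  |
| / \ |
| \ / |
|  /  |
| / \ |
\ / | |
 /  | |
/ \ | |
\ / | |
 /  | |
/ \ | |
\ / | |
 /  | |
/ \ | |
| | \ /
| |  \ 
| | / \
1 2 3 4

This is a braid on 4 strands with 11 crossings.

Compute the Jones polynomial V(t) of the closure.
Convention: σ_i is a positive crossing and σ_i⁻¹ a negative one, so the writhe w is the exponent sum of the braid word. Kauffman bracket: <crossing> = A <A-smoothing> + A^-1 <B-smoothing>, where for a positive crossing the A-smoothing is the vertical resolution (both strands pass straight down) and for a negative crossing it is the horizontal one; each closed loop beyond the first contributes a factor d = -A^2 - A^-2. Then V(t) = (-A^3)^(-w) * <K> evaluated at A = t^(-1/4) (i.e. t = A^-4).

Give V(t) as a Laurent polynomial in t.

t^10 - 4*t^9 + 6*t^8 - 8*t^7 + 9*t^6 - 8*t^5 + 7*t^4 - 4*t^3 + 2*t^2

Derivation:
Reading the diagram top to bottom ('/'-over between positions i,i+1 = s_i, '\'-over = s_i^-1): braid word = s2 s2 s1^-1 s2 s1^-1 s2 s2 s1 s1 s1 s3^-1.
The presented braid s2 s2 s1^-1 s2 s1^-1 s2 s2 s1 s1 s1 s3^-1 on 4 strands reduces by inverse Markov moves (closure unchanged at each step):
  Destabilize: the word has the form β·s3^-1 where s3^-1 occurs only as the final letter (β ∈ B_3); drop it and the last strand → 3 strands.
Reduced to β = s2 s2 s1^-1 s2 s1^-1 s2 s2 s1 s1 s1 on 3 strands, 10 crossings.
Compute on β:
Braid: s2 s2 s1^-1 s2 s1^-1 s2 s2 s1 s1 s1 on 3 strands, 10 crossings.
Writhe w = (#positive) - (#negative) = 8 - 2 = 6.
Computing the Kauffman bracket via state sum. There are 2^10 = 1024 states.
Smooth each crossing (0=||, 1=⌣⌢); contribution A^(Σ sign_k(1-2s_k)) * d^(L-1).
Tabulate the states by total A-exponent and number of loops L (A-exp: L × count):
  A^10: L=3 ×1
  A^8: L=2 ×7, L=4 ×3
  A^6: L=1 ×14, L=3 ×28, L=5 ×3
  A^4: L=2 ×88, L=4 ×31, L=6 ×1
  A^2: L=1 ×63, L=3 ×133, L=5 ×14
  A^0: L=2 ×159, L=4 ×91, L=6 ×2
  A^-2: L=3 ×180, L=5 ×30
  A^-4: L=4 ×116, L=6 ×4
  A^-6: L=5 ×45
  A^-8: L=6 ×10
  A^-10: L=7 ×1
Each group contributes A^e * Σ count * d^(L-1):
Powers of d = -A^2 - A^-2: d^2 = A^4 + 2 + A^-4; d^3 = -A^6 - 3*A^2 - 3*A^-2 - A^-6; d^4 = A^8 + 4*A^4 + 6 + 4*A^-4 + A^-8; d^5 = -A^10 - 5*A^6 - 10*A^2 - 10*A^-2 - 5*A^-6 - A^-10; d^6 = A^12 + 6*A^8 + 15*A^4 + 20 + 15*A^-4 + 6*A^-8 + A^-12.
  A^10 * (d^2) = A^14 + 2*A^10 + A^6
  A^8 * (7*d + 3*d^3) = -3*A^14 - 16*A^10 - 16*A^6 - 3*A^2
  A^6 * (14 + 28*d^2 + 3*d^4) = 3*A^14 + 40*A^10 + 88*A^6 + 40*A^2 + 3*A^-2
  A^4 * (88*d + 31*d^3 + d^5) = -A^14 - 36*A^10 - 191*A^6 - 191*A^2 - 36*A^-2 - A^-6
  A^2 * (63 + 133*d^2 + 14*d^4) = 14*A^10 + 189*A^6 + 413*A^2 + 189*A^-2 + 14*A^-6
  A^0 * (159*d + 91*d^3 + 2*d^5) = -2*A^10 - 101*A^6 - 452*A^2 - 452*A^-2 - 101*A^-6 - 2*A^-10
  A^-2 * (180*d^2 + 30*d^4) = 30*A^6 + 300*A^2 + 540*A^-2 + 300*A^-6 + 30*A^-10
  A^-4 * (116*d^3 + 4*d^5) = -4*A^6 - 136*A^2 - 388*A^-2 - 388*A^-6 - 136*A^-10 - 4*A^-14
  A^-6 * (45*d^4) = 45*A^2 + 180*A^-2 + 270*A^-6 + 180*A^-10 + 45*A^-14
  A^-8 * (10*d^5) = -10*A^2 - 50*A^-2 - 100*A^-6 - 100*A^-10 - 50*A^-14 - 10*A^-18
  A^-10 * (d^6) = A^2 + 6*A^-2 + 15*A^-6 + 20*A^-10 + 15*A^-14 + 6*A^-18 + A^-22
Summing the groups: <K> = 2*A^10 - 4*A^6 + 7*A^2 - 8*A^-2 + 9*A^-6 - 8*A^-10 + 6*A^-14 - 4*A^-18 + A^-22
Normalise by the writhe: (-A^3)^(-w) = (-A^3)^(-6) = A^-18, so f(A) = A^-18 * <K> = 2*A^-8 - 4*A^-12 + 7*A^-16 - 8*A^-20 + 9*A^-24 - 8*A^-28 + 6*A^-32 - 4*A^-36 + A^-40.
Substitute A = t^(-1/4), i.e. A^e → t^(-e/4): V(t) = t^10 - 4*t^9 + 6*t^8 - 8*t^7 + 9*t^6 - 8*t^5 + 7*t^4 - 4*t^3 + 2*t^2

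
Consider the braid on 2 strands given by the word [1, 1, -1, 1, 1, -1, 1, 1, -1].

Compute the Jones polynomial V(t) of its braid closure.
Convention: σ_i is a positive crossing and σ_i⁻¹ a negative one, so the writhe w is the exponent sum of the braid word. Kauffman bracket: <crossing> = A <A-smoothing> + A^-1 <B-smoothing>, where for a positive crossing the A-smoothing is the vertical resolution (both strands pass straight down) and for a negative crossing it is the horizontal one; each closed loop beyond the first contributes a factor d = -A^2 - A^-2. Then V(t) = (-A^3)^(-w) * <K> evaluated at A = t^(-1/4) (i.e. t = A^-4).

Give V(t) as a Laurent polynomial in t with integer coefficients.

-t^4 + t^3 + t

Derivation:
The presented braid s1 s1 s1^-1 s1 s1 s1^-1 s1 s1 s1^-1 on 2 strands reduces by inverse Markov moves (closure unchanged at each step):
  Deconjugate: the word is γ·β·γ⁻¹ with γ = s1 (prefix) and γ⁻¹ = s1^-1 (suffix); strip both.
Reduced to β = s1 s1^-1 s1 s1 s1^-1 s1 s1 on 2 strands, 7 crossings.
Compute on β:
First cancel adjacent σ_i σ_i⁻¹ pairs (Reidemeister II — same braid, same closure): s1 s1^-1 s1 s1 s1^-1 s1 s1 → s1 s1 s1.
Braid: s1 s1 s1 on 2 strands, 3 crossings.
Writhe w = (#positive) - (#negative) = 3 - 0 = 3.
Enumerate smoothing states for the bracket polynomial. There are 2^3 = 8 states.
Each crossing splits two ways (0=vertical, 1=horizontal). The state's weight is A^(#A-smoothings - #B-smoothings) * d^(loops - 1).
  state 000: A-exp=+3, loops=2, term = A^3 * d^1
  state 001: A-exp=+1, loops=1, term = A^1 * d^0
  state 010: A-exp=+1, loops=1, term = A^1 * d^0
  state 011: A-exp=-1, loops=2, term = A^-1 * d^1
  state 100: A-exp=+1, loops=1, term = A^1 * d^0
  state 101: A-exp=-1, loops=2, term = A^-1 * d^1
  state 110: A-exp=-1, loops=2, term = A^-1 * d^1
  state 111: A-exp=-3, loops=3, term = A^-3 * d^2
Collect the terms by A-exponent (count of states per loop number):
Powers of d = -A^2 - A^-2: d^2 = A^4 + 2 + A^-4.
  A^3 * (d) = -A^5 - A
  A^1 * (3) = 3*A
  A^-1 * (3*d) = -3*A - 3*A^-3
  A^-3 * (d^2) = A + 2*A^-3 + A^-7
Summing the groups: <K> = -A^5 - A^-3 + A^-7
Normalise by the writhe: (-A^3)^(-w) = (-A^3)^(-3) = -A^-9, so f(A) = -A^-9 * <K> = A^-4 + A^-12 - A^-16.
Substitute A = t^(-1/4), i.e. A^e → t^(-e/4): V(t) = -t^4 + t^3 + t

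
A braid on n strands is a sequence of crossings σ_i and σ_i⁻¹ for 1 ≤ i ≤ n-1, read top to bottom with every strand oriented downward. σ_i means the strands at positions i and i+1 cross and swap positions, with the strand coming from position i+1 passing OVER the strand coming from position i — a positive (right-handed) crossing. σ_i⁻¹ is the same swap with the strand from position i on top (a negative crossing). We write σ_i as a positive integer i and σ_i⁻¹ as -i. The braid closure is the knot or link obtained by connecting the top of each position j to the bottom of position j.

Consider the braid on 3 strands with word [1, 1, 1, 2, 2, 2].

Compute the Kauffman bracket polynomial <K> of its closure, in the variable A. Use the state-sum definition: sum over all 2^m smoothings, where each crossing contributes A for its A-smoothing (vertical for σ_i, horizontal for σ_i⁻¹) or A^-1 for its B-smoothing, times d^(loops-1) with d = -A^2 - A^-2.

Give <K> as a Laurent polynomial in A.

Braid: s1 s1 s1 s2 s2 s2 on 3 strands, 6 crossings.
Writhe w = (#positive) - (#negative) = 6 - 0 = 6.
Computing the Kauffman bracket via state sum. There are 2^6 = 64 states.
For each crossing: s=0 is the vertical smoothing, s=1 horizontal. Crossing k contributes A^(sign_k * (1 - 2*s_k)); loop factor d = -A^2 - A^-2.
Tabulate the states by total A-exponent and number of loops L (A-exp: L × count):
  A^6: L=3 ×1
  A^4: L=2 ×6
  A^2: L=1 ×9, L=3 ×6
  A^0: L=2 ×18, L=4 ×2
  A^-2: L=3 ×15
  A^-4: L=4 ×6
  A^-6: L=5 ×1
Each group contributes A^e * Σ count * d^(L-1):
Powers of d = -A^2 - A^-2: d^2 = A^4 + 2 + A^-4; d^3 = -A^6 - 3*A^2 - 3*A^-2 - A^-6; d^4 = A^8 + 4*A^4 + 6 + 4*A^-4 + A^-8.
  A^6 * (d^2) = A^10 + 2*A^6 + A^2
  A^4 * (6*d) = -6*A^6 - 6*A^2
  A^2 * (9 + 6*d^2) = 6*A^6 + 21*A^2 + 6*A^-2
  A^0 * (18*d + 2*d^3) = -2*A^6 - 24*A^2 - 24*A^-2 - 2*A^-6
  A^-2 * (15*d^2) = 15*A^2 + 30*A^-2 + 15*A^-6
  A^-4 * (6*d^3) = -6*A^2 - 18*A^-2 - 18*A^-6 - 6*A^-10
  A^-6 * (d^4) = A^2 + 4*A^-2 + 6*A^-6 + 4*A^-10 + A^-14
Summing the groups: <K> = A^10 + 2*A^2 - 2*A^-2 + A^-6 - 2*A^-10 + A^-14

Answer: A^10 + 2*A^2 - 2*A^-2 + A^-6 - 2*A^-10 + A^-14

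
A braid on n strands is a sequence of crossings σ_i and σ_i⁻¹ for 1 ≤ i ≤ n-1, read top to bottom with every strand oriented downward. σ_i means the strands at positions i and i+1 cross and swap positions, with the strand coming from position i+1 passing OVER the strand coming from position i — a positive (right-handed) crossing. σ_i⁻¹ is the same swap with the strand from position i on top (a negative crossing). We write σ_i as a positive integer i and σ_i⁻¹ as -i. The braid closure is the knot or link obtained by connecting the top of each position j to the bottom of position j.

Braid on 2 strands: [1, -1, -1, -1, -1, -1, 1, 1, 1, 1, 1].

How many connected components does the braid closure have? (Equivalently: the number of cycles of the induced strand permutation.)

1

Derivation:
Track the strand permutation on 2 strands, starting from identity.
  step 1: s1 swaps positions 1,2 -> [2 1]
  step 2: s1^-1 swaps positions 1,2 -> [1 2]
  step 3: s1^-1 swaps positions 1,2 -> [2 1]
  step 4: s1^-1 swaps positions 1,2 -> [1 2]
  step 5: s1^-1 swaps positions 1,2 -> [2 1]
  step 6: s1^-1 swaps positions 1,2 -> [1 2]
  step 7: s1 swaps positions 1,2 -> [2 1]
  step 8: s1 swaps positions 1,2 -> [1 2]
  step 9: s1 swaps positions 1,2 -> [2 1]
  step 10: s1 swaps positions 1,2 -> [1 2]
  step 11: s1 swaps positions 1,2 -> [2 1]
Final permutation (position -> original strand): [2 1]
Closure components = cycle count of this permutation = 1.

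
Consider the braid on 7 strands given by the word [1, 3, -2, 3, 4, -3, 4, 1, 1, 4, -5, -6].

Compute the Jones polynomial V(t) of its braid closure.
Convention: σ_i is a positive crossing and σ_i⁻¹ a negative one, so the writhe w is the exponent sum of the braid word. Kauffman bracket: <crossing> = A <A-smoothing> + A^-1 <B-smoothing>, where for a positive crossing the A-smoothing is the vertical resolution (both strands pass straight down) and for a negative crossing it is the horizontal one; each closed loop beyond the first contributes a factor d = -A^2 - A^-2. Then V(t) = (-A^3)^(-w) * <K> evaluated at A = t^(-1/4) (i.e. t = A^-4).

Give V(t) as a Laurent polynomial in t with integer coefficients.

t^10 - 2*t^9 + 2*t^8 - 4*t^7 + 4*t^6 - 3*t^5 + 3*t^4 - t^3 + t^2

Derivation:
The presented braid s1 s3 s2^-1 s3 s4 s3^-1 s4 s1 s1 s4 s5^-1 s6^-1 on 7 strands reduces by inverse Markov moves (closure unchanged at each step):
  Destabilize: the word has the form β·s6^-1 where s6^-1 occurs only as the final letter (β ∈ B_6); drop it and the last strand → 6 strands.
  Destabilize: the word has the form β·s5^-1 where s5^-1 occurs only as the final letter (β ∈ B_5); drop it and the last strand → 5 strands.
Reduced to β = s1 s3 s2^-1 s3 s4 s3^-1 s4 s1 s1 s4 on 5 strands, 10 crossings.
Compute on β:
Braid: s1 s3 s2^-1 s3 s4 s3^-1 s4 s1 s1 s4 on 5 strands, 10 crossings.
Writhe w = (#positive) - (#negative) = 8 - 2 = 6.
Computing the Kauffman bracket via state sum. There are 2^10 = 1024 states.
Each crossing splits two ways (0=vertical, 1=horizontal). The state's weight is A^(#A-smoothings - #B-smoothings) * d^(loops - 1).
Tabulate the states by total A-exponent and number of loops L (A-exp: L × count):
  A^10: L=3 ×1
  A^8: L=2 ×6, L=4 ×4
  A^6: L=1 ×9, L=3 ×32, L=5 ×4
  A^4: L=2 ×70, L=4 ×49, L=6 ×1
  A^2: L=1 ×30, L=3 ×149, L=5 ×31
  A^0: L=2 ×99, L=4 ×144, L=6 ×9
  A^-2: L=3 ×136, L=5 ×73, L=7 ×1
  A^-4: L=4 ×101, L=6 ×19
  A^-6: L=5 ×43, L=7 ×2
  A^-8: L=6 ×10
  A^-10: L=7 ×1
Each group contributes A^e * Σ count * d^(L-1):
Powers of d = -A^2 - A^-2: d^2 = A^4 + 2 + A^-4; d^3 = -A^6 - 3*A^2 - 3*A^-2 - A^-6; d^4 = A^8 + 4*A^4 + 6 + 4*A^-4 + A^-8; d^5 = -A^10 - 5*A^6 - 10*A^2 - 10*A^-2 - 5*A^-6 - A^-10; d^6 = A^12 + 6*A^8 + 15*A^4 + 20 + 15*A^-4 + 6*A^-8 + A^-12.
  A^10 * (d^2) = A^14 + 2*A^10 + A^6
  A^8 * (6*d + 4*d^3) = -4*A^14 - 18*A^10 - 18*A^6 - 4*A^2
  A^6 * (9 + 32*d^2 + 4*d^4) = 4*A^14 + 48*A^10 + 97*A^6 + 48*A^2 + 4*A^-2
  A^4 * (70*d + 49*d^3 + d^5) = -A^14 - 54*A^10 - 227*A^6 - 227*A^2 - 54*A^-2 - A^-6
  A^2 * (30 + 149*d^2 + 31*d^4) = 31*A^10 + 273*A^6 + 514*A^2 + 273*A^-2 + 31*A^-6
  A^0 * (99*d + 144*d^3 + 9*d^5) = -9*A^10 - 189*A^6 - 621*A^2 - 621*A^-2 - 189*A^-6 - 9*A^-10
  A^-2 * (136*d^2 + 73*d^4 + d^6) = A^10 + 79*A^6 + 443*A^2 + 730*A^-2 + 443*A^-6 + 79*A^-10 + A^-14
  A^-4 * (101*d^3 + 19*d^5) = -19*A^6 - 196*A^2 - 493*A^-2 - 493*A^-6 - 196*A^-10 - 19*A^-14
  A^-6 * (43*d^4 + 2*d^6) = 2*A^6 + 55*A^2 + 202*A^-2 + 298*A^-6 + 202*A^-10 + 55*A^-14 + 2*A^-18
  A^-8 * (10*d^5) = -10*A^2 - 50*A^-2 - 100*A^-6 - 100*A^-10 - 50*A^-14 - 10*A^-18
  A^-10 * (d^6) = A^2 + 6*A^-2 + 15*A^-6 + 20*A^-10 + 15*A^-14 + 6*A^-18 + A^-22
Summing the groups: <K> = A^10 - A^6 + 3*A^2 - 3*A^-2 + 4*A^-6 - 4*A^-10 + 2*A^-14 - 2*A^-18 + A^-22
Normalise by the writhe: (-A^3)^(-w) = (-A^3)^(-6) = A^-18, so f(A) = A^-18 * <K> = A^-8 - A^-12 + 3*A^-16 - 3*A^-20 + 4*A^-24 - 4*A^-28 + 2*A^-32 - 2*A^-36 + A^-40.
Substitute A = t^(-1/4), i.e. A^e → t^(-e/4): V(t) = t^10 - 2*t^9 + 2*t^8 - 4*t^7 + 4*t^6 - 3*t^5 + 3*t^4 - t^3 + t^2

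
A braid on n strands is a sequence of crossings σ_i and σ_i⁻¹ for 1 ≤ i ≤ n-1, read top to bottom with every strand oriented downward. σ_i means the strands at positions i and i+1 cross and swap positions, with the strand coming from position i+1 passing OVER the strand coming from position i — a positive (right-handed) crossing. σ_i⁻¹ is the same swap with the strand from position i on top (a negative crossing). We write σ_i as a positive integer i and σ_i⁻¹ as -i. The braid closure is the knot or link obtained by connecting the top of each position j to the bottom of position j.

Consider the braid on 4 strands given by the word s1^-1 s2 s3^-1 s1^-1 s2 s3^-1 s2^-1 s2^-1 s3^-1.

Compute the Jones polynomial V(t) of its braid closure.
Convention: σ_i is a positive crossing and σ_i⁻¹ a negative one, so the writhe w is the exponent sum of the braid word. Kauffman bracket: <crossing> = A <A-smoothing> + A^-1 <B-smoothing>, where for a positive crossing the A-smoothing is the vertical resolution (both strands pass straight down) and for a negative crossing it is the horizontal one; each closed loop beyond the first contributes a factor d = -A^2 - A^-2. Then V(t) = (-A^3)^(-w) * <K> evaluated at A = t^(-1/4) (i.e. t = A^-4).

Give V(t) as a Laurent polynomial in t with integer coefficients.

2*t^-1 - 3*t^-2 + 4*t^-3 - 4*t^-4 + 4*t^-5 - 3*t^-6 + 2*t^-7 - t^-8

Derivation:
Braid: s1^-1 s2 s3^-1 s1^-1 s2 s3^-1 s2^-1 s2^-1 s3^-1 on 4 strands, 9 crossings.
Writhe w = (#positive) - (#negative) = 2 - 7 = -5.
Computing the Kauffman bracket via state sum. There are 2^9 = 512 states.
Each crossing splits two ways (0=vertical, 1=horizontal). The state's weight is A^(#A-smoothings - #B-smoothings) * d^(loops - 1).
Tabulate the states by total A-exponent and number of loops L (A-exp: L × count):
  A^9: L=5 ×1
  A^7: L=4 ×9
  A^5: L=3 ×33, L=5 ×3
  A^3: L=2 ×59, L=4 ×25
  A^1: L=1 ×42, L=3 ×80, L=5 ×4
  A^-1: L=2 ×93, L=4 ×33
  A^-3: L=1 ×19, L=3 ×58, L=5 ×7
  A^-5: L=2 ×19, L=4 ×16, L=6 ×1
  A^-7: L=3 ×7, L=5 ×2
  A^-9: L=4 ×1
Each group contributes A^e * Σ count * d^(L-1):
Powers of d = -A^2 - A^-2: d^2 = A^4 + 2 + A^-4; d^3 = -A^6 - 3*A^2 - 3*A^-2 - A^-6; d^4 = A^8 + 4*A^4 + 6 + 4*A^-4 + A^-8; d^5 = -A^10 - 5*A^6 - 10*A^2 - 10*A^-2 - 5*A^-6 - A^-10.
  A^9 * (d^4) = A^17 + 4*A^13 + 6*A^9 + 4*A^5 + A
  A^7 * (9*d^3) = -9*A^13 - 27*A^9 - 27*A^5 - 9*A
  A^5 * (33*d^2 + 3*d^4) = 3*A^13 + 45*A^9 + 84*A^5 + 45*A + 3*A^-3
  A^3 * (59*d + 25*d^3) = -25*A^9 - 134*A^5 - 134*A - 25*A^-3
  A^1 * (42 + 80*d^2 + 4*d^4) = 4*A^9 + 96*A^5 + 226*A + 96*A^-3 + 4*A^-7
  A^-1 * (93*d + 33*d^3) = -33*A^5 - 192*A - 192*A^-3 - 33*A^-7
  A^-3 * (19 + 58*d^2 + 7*d^4) = 7*A^5 + 86*A + 177*A^-3 + 86*A^-7 + 7*A^-11
  A^-5 * (19*d + 16*d^3 + d^5) = -A^5 - 21*A - 77*A^-3 - 77*A^-7 - 21*A^-11 - A^-15
  A^-7 * (7*d^2 + 2*d^4) = 2*A + 15*A^-3 + 26*A^-7 + 15*A^-11 + 2*A^-15
  A^-9 * (d^3) = -A^-3 - 3*A^-7 - 3*A^-11 - A^-15
Summing the groups: <K> = A^17 - 2*A^13 + 3*A^9 - 4*A^5 + 4*A - 4*A^-3 + 3*A^-7 - 2*A^-11
Normalise by the writhe: (-A^3)^(-w) = (-A^3)^(5) = -A^15, so f(A) = -A^15 * <K> = -A^32 + 2*A^28 - 3*A^24 + 4*A^20 - 4*A^16 + 4*A^12 - 3*A^8 + 2*A^4.
Substitute A = t^(-1/4), i.e. A^e → t^(-e/4): V(t) = 2*t^-1 - 3*t^-2 + 4*t^-3 - 4*t^-4 + 4*t^-5 - 3*t^-6 + 2*t^-7 - t^-8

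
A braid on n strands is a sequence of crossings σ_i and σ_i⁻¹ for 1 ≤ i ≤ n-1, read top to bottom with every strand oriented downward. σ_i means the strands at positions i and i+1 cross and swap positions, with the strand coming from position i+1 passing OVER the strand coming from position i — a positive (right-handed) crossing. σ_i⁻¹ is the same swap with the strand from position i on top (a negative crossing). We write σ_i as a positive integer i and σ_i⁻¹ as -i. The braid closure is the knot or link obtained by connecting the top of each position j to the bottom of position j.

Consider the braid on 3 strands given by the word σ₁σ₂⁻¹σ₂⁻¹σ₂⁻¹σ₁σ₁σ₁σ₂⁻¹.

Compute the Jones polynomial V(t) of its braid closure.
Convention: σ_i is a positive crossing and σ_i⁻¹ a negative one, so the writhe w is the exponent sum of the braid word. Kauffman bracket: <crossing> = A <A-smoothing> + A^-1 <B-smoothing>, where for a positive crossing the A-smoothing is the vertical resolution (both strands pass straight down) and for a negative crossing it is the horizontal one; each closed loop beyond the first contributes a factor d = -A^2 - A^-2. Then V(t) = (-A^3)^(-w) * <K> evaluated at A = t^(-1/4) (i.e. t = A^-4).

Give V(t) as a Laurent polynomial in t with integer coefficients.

t^4 - 2*t^3 + 3*t^2 - 4*t + 5 - 4*t^-1 + 3*t^-2 - 2*t^-3 + t^-4

Derivation:
Braid: s1 s2^-1 s2^-1 s2^-1 s1 s1 s1 s2^-1 on 3 strands, 8 crossings.
Writhe w = (#positive) - (#negative) = 4 - 4 = 0.
Enumerate smoothing states for the bracket polynomial. There are 2^8 = 256 states.
For each crossing: s=0 is the vertical smoothing, s=1 horizontal. Crossing k contributes A^(sign_k * (1 - 2*s_k)); loop factor d = -A^2 - A^-2.
Tabulate the states by total A-exponent and number of loops L (A-exp: L × count):
  A^8: L=5 ×1
  A^6: L=4 ×8
  A^4: L=3 ×25, L=5 ×3
  A^2: L=2 ×37, L=4 ×18, L=6 ×1
  A^0: L=1 ×25, L=3 ×37, L=5 ×8
  A^-2: L=2 ×37, L=4 ×18, L=6 ×1
  A^-4: L=3 ×25, L=5 ×3
  A^-6: L=4 ×8
  A^-8: L=5 ×1
Each group contributes A^e * Σ count * d^(L-1):
Powers of d = -A^2 - A^-2: d^2 = A^4 + 2 + A^-4; d^3 = -A^6 - 3*A^2 - 3*A^-2 - A^-6; d^4 = A^8 + 4*A^4 + 6 + 4*A^-4 + A^-8; d^5 = -A^10 - 5*A^6 - 10*A^2 - 10*A^-2 - 5*A^-6 - A^-10.
  A^8 * (d^4) = A^16 + 4*A^12 + 6*A^8 + 4*A^4 + 1
  A^6 * (8*d^3) = -8*A^12 - 24*A^8 - 24*A^4 - 8
  A^4 * (25*d^2 + 3*d^4) = 3*A^12 + 37*A^8 + 68*A^4 + 37 + 3*A^-4
  A^2 * (37*d + 18*d^3 + d^5) = -A^12 - 23*A^8 - 101*A^4 - 101 - 23*A^-4 - A^-8
  A^0 * (25 + 37*d^2 + 8*d^4) = 8*A^8 + 69*A^4 + 147 + 69*A^-4 + 8*A^-8
  A^-2 * (37*d + 18*d^3 + d^5) = -A^8 - 23*A^4 - 101 - 101*A^-4 - 23*A^-8 - A^-12
  A^-4 * (25*d^2 + 3*d^4) = 3*A^4 + 37 + 68*A^-4 + 37*A^-8 + 3*A^-12
  A^-6 * (8*d^3) = -8 - 24*A^-4 - 24*A^-8 - 8*A^-12
  A^-8 * (d^4) = 1 + 4*A^-4 + 6*A^-8 + 4*A^-12 + A^-16
Summing the groups: <K> = A^16 - 2*A^12 + 3*A^8 - 4*A^4 + 5 - 4*A^-4 + 3*A^-8 - 2*A^-12 + A^-16
Normalise by the writhe: (-A^3)^(-w) = (-A^3)^(0) = 1, so f(A) = 1 * <K> = A^16 - 2*A^12 + 3*A^8 - 4*A^4 + 5 - 4*A^-4 + 3*A^-8 - 2*A^-12 + A^-16.
Substitute A = t^(-1/4), i.e. A^e → t^(-e/4): V(t) = t^4 - 2*t^3 + 3*t^2 - 4*t + 5 - 4*t^-1 + 3*t^-2 - 2*t^-3 + t^-4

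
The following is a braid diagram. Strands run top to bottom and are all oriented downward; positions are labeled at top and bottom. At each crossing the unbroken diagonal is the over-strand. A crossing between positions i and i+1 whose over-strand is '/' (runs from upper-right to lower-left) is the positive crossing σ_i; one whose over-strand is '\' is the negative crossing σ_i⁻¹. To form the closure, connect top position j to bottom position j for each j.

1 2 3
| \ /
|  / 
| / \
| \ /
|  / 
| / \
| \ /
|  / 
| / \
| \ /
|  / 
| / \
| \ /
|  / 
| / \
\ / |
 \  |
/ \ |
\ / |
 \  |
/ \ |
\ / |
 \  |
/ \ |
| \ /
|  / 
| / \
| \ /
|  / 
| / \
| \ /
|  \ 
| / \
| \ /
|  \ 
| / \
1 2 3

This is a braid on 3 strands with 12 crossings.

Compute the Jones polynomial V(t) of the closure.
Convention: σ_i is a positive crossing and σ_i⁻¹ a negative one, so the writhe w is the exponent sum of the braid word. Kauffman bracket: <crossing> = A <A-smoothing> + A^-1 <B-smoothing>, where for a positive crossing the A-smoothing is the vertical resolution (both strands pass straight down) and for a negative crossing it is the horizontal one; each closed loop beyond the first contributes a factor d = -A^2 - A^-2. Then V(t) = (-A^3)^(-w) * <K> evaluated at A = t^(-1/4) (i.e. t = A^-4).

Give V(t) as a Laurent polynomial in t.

Reading the diagram top to bottom ('/'-over between positions i,i+1 = s_i, '\'-over = s_i^-1): braid word = s2 s2 s2 s2 s2 s1^-1 s1^-1 s1^-1 s2 s2 s2^-1 s2^-1.
The presented braid s2 s2 s2 s2 s2 s1^-1 s1^-1 s1^-1 s2 s2 s2^-1 s2^-1 on 3 strands reduces by inverse Markov moves (closure unchanged at each step):
  Deconjugate: the word is γ·β·γ⁻¹ with γ = s2 s2 (prefix) and γ⁻¹ = s2^-1 s2^-1 (suffix); strip both.
Reduced to β = s2 s2 s2 s1^-1 s1^-1 s1^-1 s2 s2 on 3 strands, 8 crossings.
Compute on β:
Braid: s2 s2 s2 s1^-1 s1^-1 s1^-1 s2 s2 on 3 strands, 8 crossings.
Writhe w = (#positive) - (#negative) = 5 - 3 = 2.
Enumerate smoothing states for the bracket polynomial. There are 2^8 = 256 states.
For each crossing: s=0 is the vertical smoothing, s=1 horizontal. Crossing k contributes A^(sign_k * (1 - 2*s_k)); loop factor d = -A^2 - A^-2.
Tabulate the states by total A-exponent and number of loops L (A-exp: L × count):
  A^8: L=4 ×1
  A^6: L=3 ×8
  A^4: L=2 ×18, L=4 ×10
  A^2: L=1 ×15, L=3 ×31, L=5 ×10
  A^0: L=2 ×35, L=4 ×30, L=6 ×5
  A^-2: L=3 ×40, L=5 ×15, L=7 ×1
  A^-4: L=4 ×25, L=6 ×3
  A^-6: L=5 ×8
  A^-8: L=6 ×1
Each group contributes A^e * Σ count * d^(L-1):
Powers of d = -A^2 - A^-2: d^2 = A^4 + 2 + A^-4; d^3 = -A^6 - 3*A^2 - 3*A^-2 - A^-6; d^4 = A^8 + 4*A^4 + 6 + 4*A^-4 + A^-8; d^5 = -A^10 - 5*A^6 - 10*A^2 - 10*A^-2 - 5*A^-6 - A^-10; d^6 = A^12 + 6*A^8 + 15*A^4 + 20 + 15*A^-4 + 6*A^-8 + A^-12.
  A^8 * (d^3) = -A^14 - 3*A^10 - 3*A^6 - A^2
  A^6 * (8*d^2) = 8*A^10 + 16*A^6 + 8*A^2
  A^4 * (18*d + 10*d^3) = -10*A^10 - 48*A^6 - 48*A^2 - 10*A^-2
  A^2 * (15 + 31*d^2 + 10*d^4) = 10*A^10 + 71*A^6 + 137*A^2 + 71*A^-2 + 10*A^-6
  A^0 * (35*d + 30*d^3 + 5*d^5) = -5*A^10 - 55*A^6 - 175*A^2 - 175*A^-2 - 55*A^-6 - 5*A^-10
  A^-2 * (40*d^2 + 15*d^4 + d^6) = A^10 + 21*A^6 + 115*A^2 + 190*A^-2 + 115*A^-6 + 21*A^-10 + A^-14
  A^-4 * (25*d^3 + 3*d^5) = -3*A^6 - 40*A^2 - 105*A^-2 - 105*A^-6 - 40*A^-10 - 3*A^-14
  A^-6 * (8*d^4) = 8*A^2 + 32*A^-2 + 48*A^-6 + 32*A^-10 + 8*A^-14
  A^-8 * (d^5) = -A^2 - 5*A^-2 - 10*A^-6 - 10*A^-10 - 5*A^-14 - A^-18
Summing the groups: <K> = -A^14 + A^10 - A^6 + 3*A^2 - 2*A^-2 + 3*A^-6 - 2*A^-10 + A^-14 - A^-18
Normalise by the writhe: (-A^3)^(-w) = (-A^3)^(-2) = A^-6, so f(A) = A^-6 * <K> = -A^8 + A^4 - 1 + 3*A^-4 - 2*A^-8 + 3*A^-12 - 2*A^-16 + A^-20 - A^-24.
Substitute A = t^(-1/4), i.e. A^e → t^(-e/4): V(t) = -t^6 + t^5 - 2*t^4 + 3*t^3 - 2*t^2 + 3*t - 1 + t^-1 - t^-2

Answer: -t^6 + t^5 - 2*t^4 + 3*t^3 - 2*t^2 + 3*t - 1 + t^-1 - t^-2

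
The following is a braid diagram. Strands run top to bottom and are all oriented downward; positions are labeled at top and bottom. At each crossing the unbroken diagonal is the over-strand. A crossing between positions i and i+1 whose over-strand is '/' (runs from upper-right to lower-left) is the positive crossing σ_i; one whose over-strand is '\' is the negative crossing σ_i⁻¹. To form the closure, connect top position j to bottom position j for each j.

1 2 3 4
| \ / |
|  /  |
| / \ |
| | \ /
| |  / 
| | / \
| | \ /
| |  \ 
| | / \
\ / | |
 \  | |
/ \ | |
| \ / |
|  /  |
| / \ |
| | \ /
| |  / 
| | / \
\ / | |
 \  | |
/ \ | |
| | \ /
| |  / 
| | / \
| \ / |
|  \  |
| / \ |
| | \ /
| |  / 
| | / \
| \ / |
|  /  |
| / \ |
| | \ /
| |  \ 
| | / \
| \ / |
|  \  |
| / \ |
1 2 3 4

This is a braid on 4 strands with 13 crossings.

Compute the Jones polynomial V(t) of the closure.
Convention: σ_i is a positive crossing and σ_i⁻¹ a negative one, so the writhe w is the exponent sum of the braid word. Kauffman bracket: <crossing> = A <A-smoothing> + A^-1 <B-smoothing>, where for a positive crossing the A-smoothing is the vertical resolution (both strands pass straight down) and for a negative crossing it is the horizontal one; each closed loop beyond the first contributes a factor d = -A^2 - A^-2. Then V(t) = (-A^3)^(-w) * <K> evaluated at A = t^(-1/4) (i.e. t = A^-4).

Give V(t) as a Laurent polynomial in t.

-t^5 + 2*t^4 - 2*t^3 + 3*t^2 - 3*t + 3 - 2*t^-1 + t^-2

Derivation:
Reading the diagram top to bottom ('/'-over between positions i,i+1 = s_i, '\'-over = s_i^-1): braid word = s2 s3 s3^-1 s1^-1 s2 s3 s1^-1 s3 s2^-1 s3 s2 s3^-1 s2^-1.
The presented braid s2 s3 s3^-1 s1^-1 s2 s3 s1^-1 s3 s2^-1 s3 s2 s3^-1 s2^-1 on 4 strands reduces by inverse Markov moves (closure unchanged at each step):
  Deconjugate: the word is γ·β·γ⁻¹ with γ = s2 s3 (prefix) and γ⁻¹ = s3^-1 s2^-1 (suffix); strip both.
Reduced to β = s3^-1 s1^-1 s2 s3 s1^-1 s3 s2^-1 s3 s2 on 4 strands, 9 crossings.
Compute on β:
Braid: s3^-1 s1^-1 s2 s3 s1^-1 s3 s2^-1 s3 s2 on 4 strands, 9 crossings.
Writhe w = (#positive) - (#negative) = 5 - 4 = 1.
Computing the Kauffman bracket via state sum. There are 2^9 = 512 states.
Smooth each crossing (0=||, 1=⌣⌢); contribution A^(Σ sign_k(1-2s_k)) * d^(L-1).
Tabulate the states by total A-exponent and number of loops L (A-exp: L × count):
  A^9: L=2 ×1
  A^7: L=1 ×3, L=3 ×6
  A^5: L=2 ×26, L=4 ×10
  A^3: L=1 ×21, L=3 ×58, L=5 ×5
  A^1: L=2 ×86, L=4 ×39, L=6 ×1
  A^-1: L=1 ×35, L=3 ×80, L=5 ×11
  A^-3: L=2 ×53, L=4 ×30, L=6 ×1
  A^-5: L=3 ×32, L=5 ×4
  A^-7: L=4 ×9
  A^-9: L=5 ×1
Each group contributes A^e * Σ count * d^(L-1):
Powers of d = -A^2 - A^-2: d^2 = A^4 + 2 + A^-4; d^3 = -A^6 - 3*A^2 - 3*A^-2 - A^-6; d^4 = A^8 + 4*A^4 + 6 + 4*A^-4 + A^-8; d^5 = -A^10 - 5*A^6 - 10*A^2 - 10*A^-2 - 5*A^-6 - A^-10.
  A^9 * (d) = -A^11 - A^7
  A^7 * (3 + 6*d^2) = 6*A^11 + 15*A^7 + 6*A^3
  A^5 * (26*d + 10*d^3) = -10*A^11 - 56*A^7 - 56*A^3 - 10*A^-1
  A^3 * (21 + 58*d^2 + 5*d^4) = 5*A^11 + 78*A^7 + 167*A^3 + 78*A^-1 + 5*A^-5
  A^1 * (86*d + 39*d^3 + d^5) = -A^11 - 44*A^7 - 213*A^3 - 213*A^-1 - 44*A^-5 - A^-9
  A^-1 * (35 + 80*d^2 + 11*d^4) = 11*A^7 + 124*A^3 + 261*A^-1 + 124*A^-5 + 11*A^-9
  A^-3 * (53*d + 30*d^3 + d^5) = -A^7 - 35*A^3 - 153*A^-1 - 153*A^-5 - 35*A^-9 - A^-13
  A^-5 * (32*d^2 + 4*d^4) = 4*A^3 + 48*A^-1 + 88*A^-5 + 48*A^-9 + 4*A^-13
  A^-7 * (9*d^3) = -9*A^-1 - 27*A^-5 - 27*A^-9 - 9*A^-13
  A^-9 * (d^4) = A^-1 + 4*A^-5 + 6*A^-9 + 4*A^-13 + A^-17
Summing the groups: <K> = -A^11 + 2*A^7 - 3*A^3 + 3*A^-1 - 3*A^-5 + 2*A^-9 - 2*A^-13 + A^-17
Normalise by the writhe: (-A^3)^(-w) = (-A^3)^(-1) = -A^-3, so f(A) = -A^-3 * <K> = A^8 - 2*A^4 + 3 - 3*A^-4 + 3*A^-8 - 2*A^-12 + 2*A^-16 - A^-20.
Substitute A = t^(-1/4), i.e. A^e → t^(-e/4): V(t) = -t^5 + 2*t^4 - 2*t^3 + 3*t^2 - 3*t + 3 - 2*t^-1 + t^-2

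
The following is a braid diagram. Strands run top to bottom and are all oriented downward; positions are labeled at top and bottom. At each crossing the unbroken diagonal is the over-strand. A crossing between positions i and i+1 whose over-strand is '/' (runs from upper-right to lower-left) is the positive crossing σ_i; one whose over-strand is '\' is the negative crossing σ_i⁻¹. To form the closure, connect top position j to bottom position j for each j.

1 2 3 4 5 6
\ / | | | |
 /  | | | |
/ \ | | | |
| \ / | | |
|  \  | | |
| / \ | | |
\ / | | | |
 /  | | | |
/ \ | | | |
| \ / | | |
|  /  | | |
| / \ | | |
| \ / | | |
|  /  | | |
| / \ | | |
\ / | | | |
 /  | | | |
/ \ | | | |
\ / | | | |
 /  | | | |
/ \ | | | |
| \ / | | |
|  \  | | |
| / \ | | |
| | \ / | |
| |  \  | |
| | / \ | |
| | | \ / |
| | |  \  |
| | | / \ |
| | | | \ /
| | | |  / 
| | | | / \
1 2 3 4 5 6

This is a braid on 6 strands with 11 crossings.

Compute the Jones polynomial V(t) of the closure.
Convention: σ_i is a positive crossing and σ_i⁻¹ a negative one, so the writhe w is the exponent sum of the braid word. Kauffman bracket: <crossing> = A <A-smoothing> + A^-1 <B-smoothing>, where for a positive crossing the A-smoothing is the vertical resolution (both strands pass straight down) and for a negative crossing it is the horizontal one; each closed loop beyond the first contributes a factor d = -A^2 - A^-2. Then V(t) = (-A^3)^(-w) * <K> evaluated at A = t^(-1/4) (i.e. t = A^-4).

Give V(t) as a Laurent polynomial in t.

t^7 - 2*t^6 + 2*t^5 - 3*t^4 + 3*t^3 - 2*t^2 + 2*t

Derivation:
Reading the diagram top to bottom ('/'-over between positions i,i+1 = s_i, '\'-over = s_i^-1): braid word = s1 s2^-1 s1 s2 s2 s1 s1 s2^-1 s3^-1 s4^-1 s5.
The presented braid s1 s2^-1 s1 s2 s2 s1 s1 s2^-1 s3^-1 s4^-1 s5 on 6 strands reduces by inverse Markov moves (closure unchanged at each step):
  Destabilize: the word has the form β·s5 where s5 occurs only as the final letter (β ∈ B_5); drop it and the last strand → 5 strands.
  Destabilize: the word has the form β·s4^-1 where s4^-1 occurs only as the final letter (β ∈ B_4); drop it and the last strand → 4 strands.
  Destabilize: the word has the form β·s3^-1 where s3^-1 occurs only as the final letter (β ∈ B_3); drop it and the last strand → 3 strands.
Reduced to β = s1 s2^-1 s1 s2 s2 s1 s1 s2^-1 on 3 strands, 8 crossings.
Compute on β:
Braid: s1 s2^-1 s1 s2 s2 s1 s1 s2^-1 on 3 strands, 8 crossings.
Writhe w = (#positive) - (#negative) = 6 - 2 = 4.
Computing the Kauffman bracket via state sum. There are 2^8 = 256 states.
For each crossing: s=0 is the vertical smoothing, s=1 horizontal. Crossing k contributes A^(sign_k * (1 - 2*s_k)); loop factor d = -A^2 - A^-2.
Tabulate the states by total A-exponent and number of loops L (A-exp: L × count):
  A^8: L=3 ×1
  A^6: L=2 ×6, L=4 ×2
  A^4: L=1 ×11, L=3 ×16, L=5 ×1
  A^2: L=2 ×47, L=4 ×9
  A^0: L=1 ×26, L=3 ×43, L=5 ×1
  A^-2: L=2 ×41, L=4 ×15
  A^-4: L=3 ×26, L=5 ×2
  A^-6: L=4 ×8
  A^-8: L=5 ×1
Each group contributes A^e * Σ count * d^(L-1):
Powers of d = -A^2 - A^-2: d^2 = A^4 + 2 + A^-4; d^3 = -A^6 - 3*A^2 - 3*A^-2 - A^-6; d^4 = A^8 + 4*A^4 + 6 + 4*A^-4 + A^-8.
  A^8 * (d^2) = A^12 + 2*A^8 + A^4
  A^6 * (6*d + 2*d^3) = -2*A^12 - 12*A^8 - 12*A^4 - 2
  A^4 * (11 + 16*d^2 + d^4) = A^12 + 20*A^8 + 49*A^4 + 20 + A^-4
  A^2 * (47*d + 9*d^3) = -9*A^8 - 74*A^4 - 74 - 9*A^-4
  A^0 * (26 + 43*d^2 + d^4) = A^8 + 47*A^4 + 118 + 47*A^-4 + A^-8
  A^-2 * (41*d + 15*d^3) = -15*A^4 - 86 - 86*A^-4 - 15*A^-8
  A^-4 * (26*d^2 + 2*d^4) = 2*A^4 + 34 + 64*A^-4 + 34*A^-8 + 2*A^-12
  A^-6 * (8*d^3) = -8 - 24*A^-4 - 24*A^-8 - 8*A^-12
  A^-8 * (d^4) = 1 + 4*A^-4 + 6*A^-8 + 4*A^-12 + A^-16
Summing the groups: <K> = 2*A^8 - 2*A^4 + 3 - 3*A^-4 + 2*A^-8 - 2*A^-12 + A^-16
Normalise by the writhe: (-A^3)^(-w) = (-A^3)^(-4) = A^-12, so f(A) = A^-12 * <K> = 2*A^-4 - 2*A^-8 + 3*A^-12 - 3*A^-16 + 2*A^-20 - 2*A^-24 + A^-28.
Substitute A = t^(-1/4), i.e. A^e → t^(-e/4): V(t) = t^7 - 2*t^6 + 2*t^5 - 3*t^4 + 3*t^3 - 2*t^2 + 2*t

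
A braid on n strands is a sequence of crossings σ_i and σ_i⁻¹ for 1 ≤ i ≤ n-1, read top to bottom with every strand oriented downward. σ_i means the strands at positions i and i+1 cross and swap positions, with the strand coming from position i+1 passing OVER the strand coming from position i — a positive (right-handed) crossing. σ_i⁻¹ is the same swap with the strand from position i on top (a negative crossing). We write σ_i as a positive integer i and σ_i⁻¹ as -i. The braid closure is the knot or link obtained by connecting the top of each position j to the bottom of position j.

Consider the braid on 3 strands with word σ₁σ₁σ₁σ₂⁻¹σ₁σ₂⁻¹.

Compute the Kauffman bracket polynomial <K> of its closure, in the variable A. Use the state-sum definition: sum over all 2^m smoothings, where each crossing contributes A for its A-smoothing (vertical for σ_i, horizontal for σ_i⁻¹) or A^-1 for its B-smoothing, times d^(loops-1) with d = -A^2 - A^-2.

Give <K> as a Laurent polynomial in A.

Braid: s1 s1 s1 s2^-1 s1 s2^-1 on 3 strands, 6 crossings.
Writhe w = (#positive) - (#negative) = 4 - 2 = 2.
Computing the Kauffman bracket via state sum. There are 2^6 = 64 states.
Each crossing splits two ways (0=vertical, 1=horizontal). The state's weight is A^(#A-smoothings - #B-smoothings) * d^(loops - 1).
Tabulate the states by total A-exponent and number of loops L (A-exp: L × count):
  A^6: L=3 ×1
  A^4: L=2 ×6
  A^2: L=1 ×11, L=3 ×4
  A^0: L=2 ×19, L=4 ×1
  A^-2: L=3 ×15
  A^-4: L=4 ×6
  A^-6: L=5 ×1
Each group contributes A^e * Σ count * d^(L-1):
Powers of d = -A^2 - A^-2: d^2 = A^4 + 2 + A^-4; d^3 = -A^6 - 3*A^2 - 3*A^-2 - A^-6; d^4 = A^8 + 4*A^4 + 6 + 4*A^-4 + A^-8.
  A^6 * (d^2) = A^10 + 2*A^6 + A^2
  A^4 * (6*d) = -6*A^6 - 6*A^2
  A^2 * (11 + 4*d^2) = 4*A^6 + 19*A^2 + 4*A^-2
  A^0 * (19*d + d^3) = -A^6 - 22*A^2 - 22*A^-2 - A^-6
  A^-2 * (15*d^2) = 15*A^2 + 30*A^-2 + 15*A^-6
  A^-4 * (6*d^3) = -6*A^2 - 18*A^-2 - 18*A^-6 - 6*A^-10
  A^-6 * (d^4) = A^2 + 4*A^-2 + 6*A^-6 + 4*A^-10 + A^-14
Summing the groups: <K> = A^10 - A^6 + 2*A^2 - 2*A^-2 + 2*A^-6 - 2*A^-10 + A^-14

Answer: A^10 - A^6 + 2*A^2 - 2*A^-2 + 2*A^-6 - 2*A^-10 + A^-14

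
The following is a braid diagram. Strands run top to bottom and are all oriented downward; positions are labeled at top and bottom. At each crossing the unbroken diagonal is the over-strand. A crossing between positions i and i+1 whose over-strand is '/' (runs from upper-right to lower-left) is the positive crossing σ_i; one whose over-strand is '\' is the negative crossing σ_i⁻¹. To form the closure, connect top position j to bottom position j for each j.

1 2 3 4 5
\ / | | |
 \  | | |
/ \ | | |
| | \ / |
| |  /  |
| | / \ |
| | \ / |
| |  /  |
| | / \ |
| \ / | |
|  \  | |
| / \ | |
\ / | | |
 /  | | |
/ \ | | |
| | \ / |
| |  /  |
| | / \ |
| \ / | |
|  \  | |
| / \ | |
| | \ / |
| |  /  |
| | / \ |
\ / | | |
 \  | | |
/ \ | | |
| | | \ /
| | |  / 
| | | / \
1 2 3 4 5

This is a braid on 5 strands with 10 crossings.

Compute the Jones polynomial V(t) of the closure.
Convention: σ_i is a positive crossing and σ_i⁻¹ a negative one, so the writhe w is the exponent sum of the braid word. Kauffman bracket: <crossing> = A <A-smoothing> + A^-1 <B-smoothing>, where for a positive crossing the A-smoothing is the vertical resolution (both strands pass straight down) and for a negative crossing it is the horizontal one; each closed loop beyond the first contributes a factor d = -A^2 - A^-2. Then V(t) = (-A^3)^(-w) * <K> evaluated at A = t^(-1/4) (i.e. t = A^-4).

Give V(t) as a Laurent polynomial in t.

Reading the diagram top to bottom ('/'-over between positions i,i+1 = s_i, '\'-over = s_i^-1): braid word = s1^-1 s3 s3 s2^-1 s1 s3 s2^-1 s3 s1^-1 s4.
The presented braid s1^-1 s3 s3 s2^-1 s1 s3 s2^-1 s3 s1^-1 s4 on 5 strands reduces by inverse Markov moves (closure unchanged at each step):
  Destabilize: the word has the form β·s4 where s4 occurs only as the final letter (β ∈ B_4); drop it and the last strand → 4 strands.
Reduced to β = s1^-1 s3 s3 s2^-1 s1 s3 s2^-1 s3 s1^-1 on 4 strands, 9 crossings.
Compute on β:
Braid: s1^-1 s3 s3 s2^-1 s1 s3 s2^-1 s3 s1^-1 on 4 strands, 9 crossings.
Writhe w = (#positive) - (#negative) = 5 - 4 = 1.
Enumerate smoothing states for the bracket polynomial. There are 2^9 = 512 states.
For each crossing: s=0 is the vertical smoothing, s=1 horizontal. Crossing k contributes A^(sign_k * (1 - 2*s_k)); loop factor d = -A^2 - A^-2.
Tabulate the states by total A-exponent and number of loops L (A-exp: L × count):
  A^9: L=4 ×1
  A^7: L=3 ×9
  A^5: L=2 ×29, L=4 ×7
  A^3: L=1 ×30, L=3 ×52, L=5 ×2
  A^1: L=2 ×83, L=4 ×43
  A^-1: L=1 ×11, L=3 ×93, L=5 ×22
  A^-3: L=2 ×19, L=4 ×58, L=6 ×7
  A^-5: L=3 ×15, L=5 ×20, L=7 ×1
  A^-7: L=4 ×6, L=6 ×3
  A^-9: L=5 ×1
Each group contributes A^e * Σ count * d^(L-1):
Powers of d = -A^2 - A^-2: d^2 = A^4 + 2 + A^-4; d^3 = -A^6 - 3*A^2 - 3*A^-2 - A^-6; d^4 = A^8 + 4*A^4 + 6 + 4*A^-4 + A^-8; d^5 = -A^10 - 5*A^6 - 10*A^2 - 10*A^-2 - 5*A^-6 - A^-10; d^6 = A^12 + 6*A^8 + 15*A^4 + 20 + 15*A^-4 + 6*A^-8 + A^-12.
  A^9 * (d^3) = -A^15 - 3*A^11 - 3*A^7 - A^3
  A^7 * (9*d^2) = 9*A^11 + 18*A^7 + 9*A^3
  A^5 * (29*d + 7*d^3) = -7*A^11 - 50*A^7 - 50*A^3 - 7*A^-1
  A^3 * (30 + 52*d^2 + 2*d^4) = 2*A^11 + 60*A^7 + 146*A^3 + 60*A^-1 + 2*A^-5
  A^1 * (83*d + 43*d^3) = -43*A^7 - 212*A^3 - 212*A^-1 - 43*A^-5
  A^-1 * (11 + 93*d^2 + 22*d^4) = 22*A^7 + 181*A^3 + 329*A^-1 + 181*A^-5 + 22*A^-9
  A^-3 * (19*d + 58*d^3 + 7*d^5) = -7*A^7 - 93*A^3 - 263*A^-1 - 263*A^-5 - 93*A^-9 - 7*A^-13
  A^-5 * (15*d^2 + 20*d^4 + d^6) = A^7 + 26*A^3 + 110*A^-1 + 170*A^-5 + 110*A^-9 + 26*A^-13 + A^-17
  A^-7 * (6*d^3 + 3*d^5) = -3*A^3 - 21*A^-1 - 48*A^-5 - 48*A^-9 - 21*A^-13 - 3*A^-17
  A^-9 * (d^4) = A^-1 + 4*A^-5 + 6*A^-9 + 4*A^-13 + A^-17
Summing the groups: <K> = -A^15 + A^11 - 2*A^7 + 3*A^3 - 3*A^-1 + 3*A^-5 - 3*A^-9 + 2*A^-13 - A^-17
Normalise by the writhe: (-A^3)^(-w) = (-A^3)^(-1) = -A^-3, so f(A) = -A^-3 * <K> = A^12 - A^8 + 2*A^4 - 3 + 3*A^-4 - 3*A^-8 + 3*A^-12 - 2*A^-16 + A^-20.
Substitute A = t^(-1/4), i.e. A^e → t^(-e/4): V(t) = t^5 - 2*t^4 + 3*t^3 - 3*t^2 + 3*t - 3 + 2*t^-1 - t^-2 + t^-3

Answer: t^5 - 2*t^4 + 3*t^3 - 3*t^2 + 3*t - 3 + 2*t^-1 - t^-2 + t^-3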